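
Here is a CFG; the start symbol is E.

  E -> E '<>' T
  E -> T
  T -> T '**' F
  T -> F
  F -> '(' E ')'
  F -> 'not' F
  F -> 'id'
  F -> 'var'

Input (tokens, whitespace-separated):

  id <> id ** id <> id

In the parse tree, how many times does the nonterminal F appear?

4

[E [E [E [T [F id]]] <> [T [T [F id]] ** [F id]]] <> [T [F id]]]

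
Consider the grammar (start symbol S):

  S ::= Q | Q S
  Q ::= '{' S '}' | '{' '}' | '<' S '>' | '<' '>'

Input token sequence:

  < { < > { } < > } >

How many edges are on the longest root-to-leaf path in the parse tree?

8

[S [Q < [S [Q { [S [Q < >] [S [Q { }] [S [Q < >]]]] }]] >]]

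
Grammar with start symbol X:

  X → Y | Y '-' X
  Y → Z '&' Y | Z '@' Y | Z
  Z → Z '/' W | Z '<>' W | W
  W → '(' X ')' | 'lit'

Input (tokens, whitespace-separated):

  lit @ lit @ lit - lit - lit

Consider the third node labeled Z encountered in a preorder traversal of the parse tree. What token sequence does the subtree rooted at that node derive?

[X [Y [Z [W lit]] @ [Y [Z [W lit]] @ [Y [Z [W lit]]]]] - [X [Y [Z [W lit]]] - [X [Y [Z [W lit]]]]]]

lit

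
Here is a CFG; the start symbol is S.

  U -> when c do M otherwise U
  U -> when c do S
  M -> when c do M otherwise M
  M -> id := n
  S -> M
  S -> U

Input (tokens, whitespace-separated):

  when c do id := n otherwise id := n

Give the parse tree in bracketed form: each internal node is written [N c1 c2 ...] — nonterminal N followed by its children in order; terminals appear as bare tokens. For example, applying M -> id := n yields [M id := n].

[S [M when c do [M id := n] otherwise [M id := n]]]

S
M
when c do M otherwise M
when c do id := n otherwise M
when c do id := n otherwise id := n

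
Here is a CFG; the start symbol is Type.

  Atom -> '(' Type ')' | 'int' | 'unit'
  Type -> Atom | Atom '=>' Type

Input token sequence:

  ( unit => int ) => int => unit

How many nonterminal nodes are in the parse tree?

10

[Type [Atom ( [Type [Atom unit] => [Type [Atom int]]] )] => [Type [Atom int] => [Type [Atom unit]]]]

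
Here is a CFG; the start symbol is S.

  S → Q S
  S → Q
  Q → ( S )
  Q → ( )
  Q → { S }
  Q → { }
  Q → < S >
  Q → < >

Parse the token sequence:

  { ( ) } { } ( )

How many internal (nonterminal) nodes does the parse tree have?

8

[S [Q { [S [Q ( )]] }] [S [Q { }] [S [Q ( )]]]]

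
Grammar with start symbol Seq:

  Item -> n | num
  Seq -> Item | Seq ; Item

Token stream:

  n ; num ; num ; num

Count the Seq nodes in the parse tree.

4

[Seq [Seq [Seq [Seq [Item n]] ; [Item num]] ; [Item num]] ; [Item num]]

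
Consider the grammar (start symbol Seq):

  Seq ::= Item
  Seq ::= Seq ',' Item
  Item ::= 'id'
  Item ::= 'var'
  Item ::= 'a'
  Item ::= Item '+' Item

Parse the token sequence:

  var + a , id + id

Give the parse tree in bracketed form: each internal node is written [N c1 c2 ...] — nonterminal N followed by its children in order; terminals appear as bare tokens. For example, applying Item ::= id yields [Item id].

[Seq [Seq [Item [Item var] + [Item a]]] , [Item [Item id] + [Item id]]]

Seq
Seq , Item
Item , Item
Item + Item , Item
var + Item , Item
var + a , Item
var + a , Item + Item
var + a , id + Item
var + a , id + id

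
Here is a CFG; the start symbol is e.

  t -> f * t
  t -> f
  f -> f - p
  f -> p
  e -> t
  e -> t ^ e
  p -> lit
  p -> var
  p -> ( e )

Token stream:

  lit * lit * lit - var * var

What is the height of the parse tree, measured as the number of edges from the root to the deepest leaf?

[e [t [f [p lit]] * [t [f [p lit]] * [t [f [f [p lit]] - [p var]] * [t [f [p var]]]]]]]

7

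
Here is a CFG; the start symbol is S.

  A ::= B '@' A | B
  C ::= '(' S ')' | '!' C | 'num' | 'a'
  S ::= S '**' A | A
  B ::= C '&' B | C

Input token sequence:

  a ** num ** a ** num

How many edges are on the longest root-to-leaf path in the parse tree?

[S [S [S [S [A [B [C a]]]] ** [A [B [C num]]]] ** [A [B [C a]]]] ** [A [B [C num]]]]

7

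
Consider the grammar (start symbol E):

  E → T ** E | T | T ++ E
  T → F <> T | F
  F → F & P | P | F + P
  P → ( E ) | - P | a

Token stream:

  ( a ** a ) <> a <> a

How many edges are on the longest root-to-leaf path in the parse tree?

[E [T [F [P ( [E [T [F [P a]]] ** [E [T [F [P a]]]]] )]] <> [T [F [P a]] <> [T [F [P a]]]]]]

9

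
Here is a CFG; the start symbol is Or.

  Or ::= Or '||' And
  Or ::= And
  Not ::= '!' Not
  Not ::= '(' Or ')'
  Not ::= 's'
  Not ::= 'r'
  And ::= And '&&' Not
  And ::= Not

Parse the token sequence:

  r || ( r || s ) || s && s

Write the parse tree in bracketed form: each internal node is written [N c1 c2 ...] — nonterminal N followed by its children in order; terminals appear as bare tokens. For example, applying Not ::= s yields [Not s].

[Or [Or [Or [And [Not r]]] || [And [Not ( [Or [Or [And [Not r]]] || [And [Not s]]] )]]] || [And [And [Not s]] && [Not s]]]

Or
Or || And
Or || And || And
And || And || And
Not || And || And
r || And || And
r || Not || And
r || ( Or ) || And
r || ( Or || And ) || And
r || ( And || And ) || And
r || ( Not || And ) || And
r || ( r || And ) || And
r || ( r || Not ) || And
r || ( r || s ) || And
r || ( r || s ) || And && Not
r || ( r || s ) || Not && Not
r || ( r || s ) || s && Not
r || ( r || s ) || s && s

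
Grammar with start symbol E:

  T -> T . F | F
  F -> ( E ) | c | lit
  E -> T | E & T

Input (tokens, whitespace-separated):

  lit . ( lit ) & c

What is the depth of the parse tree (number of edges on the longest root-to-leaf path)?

[E [E [T [T [F lit]] . [F ( [E [T [F lit]]] )]]] & [T [F c]]]

7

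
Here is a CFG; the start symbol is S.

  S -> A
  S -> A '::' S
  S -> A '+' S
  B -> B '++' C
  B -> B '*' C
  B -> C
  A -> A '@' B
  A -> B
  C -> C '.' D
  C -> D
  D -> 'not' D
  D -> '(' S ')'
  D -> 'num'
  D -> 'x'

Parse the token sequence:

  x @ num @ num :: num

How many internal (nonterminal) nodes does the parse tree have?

[S [A [A [A [B [C [D x]]]] @ [B [C [D num]]]] @ [B [C [D num]]]] :: [S [A [B [C [D num]]]]]]

18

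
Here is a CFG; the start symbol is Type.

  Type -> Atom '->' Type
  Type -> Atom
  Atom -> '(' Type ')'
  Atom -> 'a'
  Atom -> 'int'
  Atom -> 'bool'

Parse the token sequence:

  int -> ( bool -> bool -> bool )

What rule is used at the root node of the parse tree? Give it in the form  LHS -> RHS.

Type -> Atom '->' Type

[Type [Atom int] -> [Type [Atom ( [Type [Atom bool] -> [Type [Atom bool] -> [Type [Atom bool]]]] )]]]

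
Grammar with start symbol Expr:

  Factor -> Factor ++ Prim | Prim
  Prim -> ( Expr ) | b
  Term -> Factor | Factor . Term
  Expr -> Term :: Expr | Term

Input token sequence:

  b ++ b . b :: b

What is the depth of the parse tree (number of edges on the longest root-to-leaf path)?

5

[Expr [Term [Factor [Factor [Prim b]] ++ [Prim b]] . [Term [Factor [Prim b]]]] :: [Expr [Term [Factor [Prim b]]]]]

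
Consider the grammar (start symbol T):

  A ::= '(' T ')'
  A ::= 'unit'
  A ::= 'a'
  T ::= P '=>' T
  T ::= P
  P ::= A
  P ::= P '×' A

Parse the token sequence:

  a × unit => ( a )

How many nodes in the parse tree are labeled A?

[T [P [P [A a]] × [A unit]] => [T [P [A ( [T [P [A a]]] )]]]]

4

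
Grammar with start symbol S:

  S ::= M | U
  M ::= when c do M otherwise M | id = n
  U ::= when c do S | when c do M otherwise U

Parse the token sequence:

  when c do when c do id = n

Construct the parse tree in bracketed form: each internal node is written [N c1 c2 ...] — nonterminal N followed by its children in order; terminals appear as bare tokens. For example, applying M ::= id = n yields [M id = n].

S
U
when c do S
when c do U
when c do when c do S
when c do when c do M
when c do when c do id = n

[S [U when c do [S [U when c do [S [M id = n]]]]]]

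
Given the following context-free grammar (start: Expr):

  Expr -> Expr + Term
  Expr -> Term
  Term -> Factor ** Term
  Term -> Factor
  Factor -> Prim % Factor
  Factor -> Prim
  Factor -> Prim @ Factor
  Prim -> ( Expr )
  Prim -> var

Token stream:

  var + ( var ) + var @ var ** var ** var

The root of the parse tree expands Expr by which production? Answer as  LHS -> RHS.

[Expr [Expr [Expr [Term [Factor [Prim var]]]] + [Term [Factor [Prim ( [Expr [Term [Factor [Prim var]]]] )]]]] + [Term [Factor [Prim var] @ [Factor [Prim var]]] ** [Term [Factor [Prim var]] ** [Term [Factor [Prim var]]]]]]

Expr -> Expr + Term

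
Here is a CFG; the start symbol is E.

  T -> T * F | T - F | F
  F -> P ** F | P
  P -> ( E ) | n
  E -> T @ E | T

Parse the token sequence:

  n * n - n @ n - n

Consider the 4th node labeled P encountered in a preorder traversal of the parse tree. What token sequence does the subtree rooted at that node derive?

[E [T [T [T [F [P n]]] * [F [P n]]] - [F [P n]]] @ [E [T [T [F [P n]]] - [F [P n]]]]]

n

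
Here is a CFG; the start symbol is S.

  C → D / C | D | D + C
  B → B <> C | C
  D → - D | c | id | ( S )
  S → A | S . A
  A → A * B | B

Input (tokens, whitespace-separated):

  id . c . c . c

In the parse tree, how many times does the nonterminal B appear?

4

[S [S [S [S [A [B [C [D id]]]]] . [A [B [C [D c]]]]] . [A [B [C [D c]]]]] . [A [B [C [D c]]]]]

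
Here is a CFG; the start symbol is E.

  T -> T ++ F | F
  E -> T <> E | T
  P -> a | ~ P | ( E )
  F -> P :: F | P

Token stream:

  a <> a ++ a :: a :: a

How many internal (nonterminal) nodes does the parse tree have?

[E [T [F [P a]]] <> [E [T [T [F [P a]]] ++ [F [P a] :: [F [P a] :: [F [P a]]]]]]]

15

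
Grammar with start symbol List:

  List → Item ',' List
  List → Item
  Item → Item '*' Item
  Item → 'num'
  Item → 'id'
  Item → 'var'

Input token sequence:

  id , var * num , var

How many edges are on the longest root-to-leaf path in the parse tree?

[List [Item id] , [List [Item [Item var] * [Item num]] , [List [Item var]]]]

4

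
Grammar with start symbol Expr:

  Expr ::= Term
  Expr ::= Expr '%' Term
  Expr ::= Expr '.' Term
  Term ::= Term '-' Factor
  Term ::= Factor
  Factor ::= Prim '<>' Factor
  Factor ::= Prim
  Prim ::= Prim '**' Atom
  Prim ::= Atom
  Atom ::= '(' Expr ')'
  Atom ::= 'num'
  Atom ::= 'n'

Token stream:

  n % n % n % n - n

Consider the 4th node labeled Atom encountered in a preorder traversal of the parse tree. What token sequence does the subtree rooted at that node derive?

n

[Expr [Expr [Expr [Expr [Term [Factor [Prim [Atom n]]]]] % [Term [Factor [Prim [Atom n]]]]] % [Term [Factor [Prim [Atom n]]]]] % [Term [Term [Factor [Prim [Atom n]]]] - [Factor [Prim [Atom n]]]]]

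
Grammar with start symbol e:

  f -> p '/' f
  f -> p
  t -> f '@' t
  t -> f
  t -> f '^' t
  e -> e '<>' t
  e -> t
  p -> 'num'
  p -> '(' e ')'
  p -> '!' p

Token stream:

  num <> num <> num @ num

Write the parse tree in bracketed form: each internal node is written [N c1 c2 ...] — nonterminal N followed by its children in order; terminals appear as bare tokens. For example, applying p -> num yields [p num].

e
e <> t
e <> t <> t
t <> t <> t
f <> t <> t
p <> t <> t
num <> t <> t
num <> f <> t
num <> p <> t
num <> num <> t
num <> num <> f @ t
num <> num <> p @ t
num <> num <> num @ t
num <> num <> num @ f
num <> num <> num @ p
num <> num <> num @ num

[e [e [e [t [f [p num]]]] <> [t [f [p num]]]] <> [t [f [p num]] @ [t [f [p num]]]]]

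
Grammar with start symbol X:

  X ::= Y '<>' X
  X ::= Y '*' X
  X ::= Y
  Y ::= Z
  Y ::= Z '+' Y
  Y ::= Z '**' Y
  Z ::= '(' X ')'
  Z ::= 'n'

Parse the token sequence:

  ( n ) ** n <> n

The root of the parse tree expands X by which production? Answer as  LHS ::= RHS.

[X [Y [Z ( [X [Y [Z n]]] )] ** [Y [Z n]]] <> [X [Y [Z n]]]]

X ::= Y '<>' X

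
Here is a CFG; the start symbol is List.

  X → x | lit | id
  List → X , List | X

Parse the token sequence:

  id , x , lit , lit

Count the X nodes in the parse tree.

[List [X id] , [List [X x] , [List [X lit] , [List [X lit]]]]]

4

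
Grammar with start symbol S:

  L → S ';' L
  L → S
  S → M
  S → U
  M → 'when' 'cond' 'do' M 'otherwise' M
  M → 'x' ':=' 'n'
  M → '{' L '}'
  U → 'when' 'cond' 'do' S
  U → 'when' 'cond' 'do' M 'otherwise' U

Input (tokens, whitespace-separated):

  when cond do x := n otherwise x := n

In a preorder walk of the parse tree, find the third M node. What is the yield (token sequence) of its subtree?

[S [M when cond do [M x := n] otherwise [M x := n]]]

x := n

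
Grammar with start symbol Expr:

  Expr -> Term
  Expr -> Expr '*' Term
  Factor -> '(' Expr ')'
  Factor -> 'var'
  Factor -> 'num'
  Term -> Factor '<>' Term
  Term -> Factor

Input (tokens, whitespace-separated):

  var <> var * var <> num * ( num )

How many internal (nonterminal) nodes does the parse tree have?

16

[Expr [Expr [Expr [Term [Factor var] <> [Term [Factor var]]]] * [Term [Factor var] <> [Term [Factor num]]]] * [Term [Factor ( [Expr [Term [Factor num]]] )]]]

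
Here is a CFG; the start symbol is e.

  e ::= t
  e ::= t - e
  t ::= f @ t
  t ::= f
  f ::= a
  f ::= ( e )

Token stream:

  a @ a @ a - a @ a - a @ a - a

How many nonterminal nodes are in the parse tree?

[e [t [f a] @ [t [f a] @ [t [f a]]]] - [e [t [f a] @ [t [f a]]] - [e [t [f a] @ [t [f a]]] - [e [t [f a]]]]]]

20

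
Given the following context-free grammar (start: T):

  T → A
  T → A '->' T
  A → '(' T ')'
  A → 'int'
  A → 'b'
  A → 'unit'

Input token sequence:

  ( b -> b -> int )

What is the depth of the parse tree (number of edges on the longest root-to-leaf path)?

[T [A ( [T [A b] -> [T [A b] -> [T [A int]]]] )]]

6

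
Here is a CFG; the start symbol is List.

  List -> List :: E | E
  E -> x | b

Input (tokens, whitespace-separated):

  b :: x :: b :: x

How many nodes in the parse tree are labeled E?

4

[List [List [List [List [E b]] :: [E x]] :: [E b]] :: [E x]]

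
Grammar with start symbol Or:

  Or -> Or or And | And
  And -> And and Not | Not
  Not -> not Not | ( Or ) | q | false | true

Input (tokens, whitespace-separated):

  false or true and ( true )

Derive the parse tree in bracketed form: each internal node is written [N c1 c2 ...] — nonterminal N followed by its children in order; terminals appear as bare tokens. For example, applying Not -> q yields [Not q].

Or
Or or And
And or And
Not or And
false or And
false or And and Not
false or Not and Not
false or true and Not
false or true and ( Or )
false or true and ( And )
false or true and ( Not )
false or true and ( true )

[Or [Or [And [Not false]]] or [And [And [Not true]] and [Not ( [Or [And [Not true]]] )]]]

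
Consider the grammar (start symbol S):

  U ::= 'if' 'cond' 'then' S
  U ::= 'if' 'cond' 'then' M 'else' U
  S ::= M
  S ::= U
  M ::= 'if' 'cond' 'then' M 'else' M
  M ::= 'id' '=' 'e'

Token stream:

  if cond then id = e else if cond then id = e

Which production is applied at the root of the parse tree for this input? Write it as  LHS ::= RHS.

S ::= U

[S [U if cond then [M id = e] else [U if cond then [S [M id = e]]]]]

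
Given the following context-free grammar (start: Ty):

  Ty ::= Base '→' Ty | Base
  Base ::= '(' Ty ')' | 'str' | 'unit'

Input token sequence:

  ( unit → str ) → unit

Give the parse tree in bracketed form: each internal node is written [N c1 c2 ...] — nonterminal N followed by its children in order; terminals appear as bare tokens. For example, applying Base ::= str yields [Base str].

Ty
Base → Ty
( Ty ) → Ty
( Base → Ty ) → Ty
( unit → Ty ) → Ty
( unit → Base ) → Ty
( unit → str ) → Ty
( unit → str ) → Base
( unit → str ) → unit

[Ty [Base ( [Ty [Base unit] → [Ty [Base str]]] )] → [Ty [Base unit]]]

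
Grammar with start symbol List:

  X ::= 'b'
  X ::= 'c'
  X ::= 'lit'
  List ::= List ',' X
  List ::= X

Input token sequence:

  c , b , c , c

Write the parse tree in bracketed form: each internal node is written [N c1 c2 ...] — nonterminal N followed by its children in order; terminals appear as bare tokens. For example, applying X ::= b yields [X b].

List
List , X
List , X , X
List , X , X , X
X , X , X , X
c , X , X , X
c , b , X , X
c , b , c , X
c , b , c , c

[List [List [List [List [X c]] , [X b]] , [X c]] , [X c]]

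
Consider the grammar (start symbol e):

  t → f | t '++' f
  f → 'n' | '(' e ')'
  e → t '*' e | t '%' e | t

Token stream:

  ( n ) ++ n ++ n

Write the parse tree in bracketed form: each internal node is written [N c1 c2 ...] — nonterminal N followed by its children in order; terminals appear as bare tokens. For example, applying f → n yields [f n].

e
t
t ++ f
t ++ f ++ f
f ++ f ++ f
( e ) ++ f ++ f
( t ) ++ f ++ f
( f ) ++ f ++ f
( n ) ++ f ++ f
( n ) ++ n ++ f
( n ) ++ n ++ n

[e [t [t [t [f ( [e [t [f n]]] )]] ++ [f n]] ++ [f n]]]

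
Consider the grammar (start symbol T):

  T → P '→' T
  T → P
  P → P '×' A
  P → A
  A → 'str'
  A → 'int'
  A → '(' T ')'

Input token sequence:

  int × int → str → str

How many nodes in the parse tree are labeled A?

4

[T [P [P [A int]] × [A int]] → [T [P [A str]] → [T [P [A str]]]]]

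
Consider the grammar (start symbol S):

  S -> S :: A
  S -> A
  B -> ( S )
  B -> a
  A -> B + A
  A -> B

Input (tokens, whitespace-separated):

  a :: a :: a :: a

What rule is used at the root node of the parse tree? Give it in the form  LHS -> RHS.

[S [S [S [S [A [B a]]] :: [A [B a]]] :: [A [B a]]] :: [A [B a]]]

S -> S :: A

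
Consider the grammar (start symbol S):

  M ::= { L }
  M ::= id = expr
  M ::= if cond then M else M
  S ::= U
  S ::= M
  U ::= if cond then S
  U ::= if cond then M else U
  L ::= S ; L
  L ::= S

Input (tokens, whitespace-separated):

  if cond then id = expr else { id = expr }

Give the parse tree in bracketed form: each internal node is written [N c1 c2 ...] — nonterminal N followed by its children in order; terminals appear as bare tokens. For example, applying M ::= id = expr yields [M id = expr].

S
M
if cond then M else M
if cond then id = expr else M
if cond then id = expr else { L }
if cond then id = expr else { S }
if cond then id = expr else { M }
if cond then id = expr else { id = expr }

[S [M if cond then [M id = expr] else [M { [L [S [M id = expr]]] }]]]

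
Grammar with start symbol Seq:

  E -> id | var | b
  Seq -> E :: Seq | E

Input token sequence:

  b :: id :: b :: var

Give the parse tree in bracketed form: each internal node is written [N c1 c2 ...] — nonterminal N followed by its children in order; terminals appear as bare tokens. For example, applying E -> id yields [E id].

[Seq [E b] :: [Seq [E id] :: [Seq [E b] :: [Seq [E var]]]]]

Seq
E :: Seq
b :: Seq
b :: E :: Seq
b :: id :: Seq
b :: id :: E :: Seq
b :: id :: b :: Seq
b :: id :: b :: E
b :: id :: b :: var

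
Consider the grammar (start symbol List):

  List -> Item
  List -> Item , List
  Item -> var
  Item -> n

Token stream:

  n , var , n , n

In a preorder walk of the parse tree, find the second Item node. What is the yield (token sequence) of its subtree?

var

[List [Item n] , [List [Item var] , [List [Item n] , [List [Item n]]]]]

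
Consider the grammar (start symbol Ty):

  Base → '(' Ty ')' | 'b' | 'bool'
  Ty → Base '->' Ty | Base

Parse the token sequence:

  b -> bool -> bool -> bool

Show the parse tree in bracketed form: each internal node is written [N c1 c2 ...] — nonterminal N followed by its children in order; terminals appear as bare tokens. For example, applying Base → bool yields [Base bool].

[Ty [Base b] -> [Ty [Base bool] -> [Ty [Base bool] -> [Ty [Base bool]]]]]

Ty
Base -> Ty
b -> Ty
b -> Base -> Ty
b -> bool -> Ty
b -> bool -> Base -> Ty
b -> bool -> bool -> Ty
b -> bool -> bool -> Base
b -> bool -> bool -> bool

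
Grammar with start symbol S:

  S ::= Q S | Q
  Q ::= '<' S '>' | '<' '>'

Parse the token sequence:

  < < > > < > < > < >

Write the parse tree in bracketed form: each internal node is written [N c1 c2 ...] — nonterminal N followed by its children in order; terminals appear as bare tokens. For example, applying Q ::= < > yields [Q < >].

[S [Q < [S [Q < >]] >] [S [Q < >] [S [Q < >] [S [Q < >]]]]]

S
Q S
< S > S
< Q > S
< < > > S
< < > > Q S
< < > > < > S
< < > > < > Q S
< < > > < > < > S
< < > > < > < > Q
< < > > < > < > < >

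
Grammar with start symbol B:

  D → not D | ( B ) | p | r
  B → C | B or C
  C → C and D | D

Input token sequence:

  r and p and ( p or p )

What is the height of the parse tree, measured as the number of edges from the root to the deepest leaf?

7

[B [C [C [C [D r]] and [D p]] and [D ( [B [B [C [D p]]] or [C [D p]]] )]]]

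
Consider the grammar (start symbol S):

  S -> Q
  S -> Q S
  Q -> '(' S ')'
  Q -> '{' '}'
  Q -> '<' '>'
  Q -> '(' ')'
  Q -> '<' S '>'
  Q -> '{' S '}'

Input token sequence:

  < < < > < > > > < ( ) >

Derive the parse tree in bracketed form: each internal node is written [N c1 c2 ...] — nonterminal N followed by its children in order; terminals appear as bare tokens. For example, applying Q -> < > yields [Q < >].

S
Q S
< S > S
< Q > S
< < S > > S
< < Q S > > S
< < < > S > > S
< < < > Q > > S
< < < > < > > > S
< < < > < > > > Q
< < < > < > > > < S >
< < < > < > > > < Q >
< < < > < > > > < ( ) >

[S [Q < [S [Q < [S [Q < >] [S [Q < >]]] >]] >] [S [Q < [S [Q ( )]] >]]]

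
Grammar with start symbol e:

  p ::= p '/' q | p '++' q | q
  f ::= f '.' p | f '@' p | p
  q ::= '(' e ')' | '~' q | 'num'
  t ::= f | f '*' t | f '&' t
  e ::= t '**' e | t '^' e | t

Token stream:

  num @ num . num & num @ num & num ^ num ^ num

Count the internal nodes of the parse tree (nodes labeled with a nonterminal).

32

[e [t [f [f [f [p [q num]]] @ [p [q num]]] . [p [q num]]] & [t [f [f [p [q num]]] @ [p [q num]]] & [t [f [p [q num]]]]]] ^ [e [t [f [p [q num]]]] ^ [e [t [f [p [q num]]]]]]]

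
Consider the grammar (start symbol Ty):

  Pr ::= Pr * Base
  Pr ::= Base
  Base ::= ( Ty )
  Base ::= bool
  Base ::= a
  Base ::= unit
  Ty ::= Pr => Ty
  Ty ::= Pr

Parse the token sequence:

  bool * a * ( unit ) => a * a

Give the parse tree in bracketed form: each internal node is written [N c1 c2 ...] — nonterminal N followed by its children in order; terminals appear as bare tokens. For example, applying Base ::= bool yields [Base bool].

Ty
Pr => Ty
Pr * Base => Ty
Pr * Base * Base => Ty
Base * Base * Base => Ty
bool * Base * Base => Ty
bool * a * Base => Ty
bool * a * ( Ty ) => Ty
bool * a * ( Pr ) => Ty
bool * a * ( Base ) => Ty
bool * a * ( unit ) => Ty
bool * a * ( unit ) => Pr
bool * a * ( unit ) => Pr * Base
bool * a * ( unit ) => Base * Base
bool * a * ( unit ) => a * Base
bool * a * ( unit ) => a * a

[Ty [Pr [Pr [Pr [Base bool]] * [Base a]] * [Base ( [Ty [Pr [Base unit]]] )]] => [Ty [Pr [Pr [Base a]] * [Base a]]]]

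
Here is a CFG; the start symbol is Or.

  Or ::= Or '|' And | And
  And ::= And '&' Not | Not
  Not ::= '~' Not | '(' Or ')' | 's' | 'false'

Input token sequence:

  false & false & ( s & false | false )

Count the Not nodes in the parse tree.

6

[Or [And [And [And [Not false]] & [Not false]] & [Not ( [Or [Or [And [And [Not s]] & [Not false]]] | [And [Not false]]] )]]]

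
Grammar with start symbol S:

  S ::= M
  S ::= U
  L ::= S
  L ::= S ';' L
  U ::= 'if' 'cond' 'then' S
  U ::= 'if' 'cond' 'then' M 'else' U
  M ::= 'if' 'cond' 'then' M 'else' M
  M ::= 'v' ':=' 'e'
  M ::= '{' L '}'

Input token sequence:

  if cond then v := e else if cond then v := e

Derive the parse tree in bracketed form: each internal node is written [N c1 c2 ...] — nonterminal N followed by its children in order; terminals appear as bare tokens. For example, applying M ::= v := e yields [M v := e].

S
U
if cond then M else U
if cond then v := e else U
if cond then v := e else if cond then S
if cond then v := e else if cond then M
if cond then v := e else if cond then v := e

[S [U if cond then [M v := e] else [U if cond then [S [M v := e]]]]]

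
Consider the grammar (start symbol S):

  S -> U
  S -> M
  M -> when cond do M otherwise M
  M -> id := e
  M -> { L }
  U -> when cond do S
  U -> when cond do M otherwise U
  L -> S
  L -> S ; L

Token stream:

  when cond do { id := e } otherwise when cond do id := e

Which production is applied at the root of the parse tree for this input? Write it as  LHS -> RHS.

[S [U when cond do [M { [L [S [M id := e]]] }] otherwise [U when cond do [S [M id := e]]]]]

S -> U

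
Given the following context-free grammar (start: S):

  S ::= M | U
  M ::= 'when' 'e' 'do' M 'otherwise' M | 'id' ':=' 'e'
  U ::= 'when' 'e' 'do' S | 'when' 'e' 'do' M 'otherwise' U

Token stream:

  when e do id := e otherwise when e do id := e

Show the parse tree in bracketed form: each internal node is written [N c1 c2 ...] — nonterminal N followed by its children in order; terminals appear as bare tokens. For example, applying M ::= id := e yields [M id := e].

[S [U when e do [M id := e] otherwise [U when e do [S [M id := e]]]]]

S
U
when e do M otherwise U
when e do id := e otherwise U
when e do id := e otherwise when e do S
when e do id := e otherwise when e do M
when e do id := e otherwise when e do id := e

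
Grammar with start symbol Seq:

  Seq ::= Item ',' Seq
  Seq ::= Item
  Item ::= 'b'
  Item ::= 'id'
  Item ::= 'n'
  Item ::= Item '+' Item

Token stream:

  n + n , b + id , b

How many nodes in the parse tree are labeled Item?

[Seq [Item [Item n] + [Item n]] , [Seq [Item [Item b] + [Item id]] , [Seq [Item b]]]]

7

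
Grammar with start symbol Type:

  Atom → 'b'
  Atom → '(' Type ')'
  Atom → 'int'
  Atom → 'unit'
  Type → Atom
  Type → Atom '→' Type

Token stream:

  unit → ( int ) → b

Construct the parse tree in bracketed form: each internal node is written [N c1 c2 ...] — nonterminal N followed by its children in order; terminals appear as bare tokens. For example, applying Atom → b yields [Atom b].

Type
Atom → Type
unit → Type
unit → Atom → Type
unit → ( Type ) → Type
unit → ( Atom ) → Type
unit → ( int ) → Type
unit → ( int ) → Atom
unit → ( int ) → b

[Type [Atom unit] → [Type [Atom ( [Type [Atom int]] )] → [Type [Atom b]]]]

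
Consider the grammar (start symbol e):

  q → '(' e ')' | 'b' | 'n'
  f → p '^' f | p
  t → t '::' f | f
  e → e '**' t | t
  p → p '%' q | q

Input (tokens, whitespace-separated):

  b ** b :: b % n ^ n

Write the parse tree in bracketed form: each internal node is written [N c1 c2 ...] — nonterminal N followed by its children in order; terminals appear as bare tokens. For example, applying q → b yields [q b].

[e [e [t [f [p [q b]]]]] ** [t [t [f [p [q b]]]] :: [f [p [p [q b]] % [q n]] ^ [f [p [q n]]]]]]

e
e ** t
t ** t
f ** t
p ** t
q ** t
b ** t
b ** t :: f
b ** f :: f
b ** p :: f
b ** q :: f
b ** b :: f
b ** b :: p ^ f
b ** b :: p % q ^ f
b ** b :: q % q ^ f
b ** b :: b % q ^ f
b ** b :: b % n ^ f
b ** b :: b % n ^ p
b ** b :: b % n ^ q
b ** b :: b % n ^ n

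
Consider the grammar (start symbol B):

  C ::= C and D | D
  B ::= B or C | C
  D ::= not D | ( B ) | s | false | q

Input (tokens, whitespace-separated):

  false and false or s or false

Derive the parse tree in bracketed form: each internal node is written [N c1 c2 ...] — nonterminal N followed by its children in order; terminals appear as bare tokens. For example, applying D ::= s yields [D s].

[B [B [B [C [C [D false]] and [D false]]] or [C [D s]]] or [C [D false]]]

B
B or C
B or C or C
C or C or C
C and D or C or C
D and D or C or C
false and D or C or C
false and false or C or C
false and false or D or C
false and false or s or C
false and false or s or D
false and false or s or false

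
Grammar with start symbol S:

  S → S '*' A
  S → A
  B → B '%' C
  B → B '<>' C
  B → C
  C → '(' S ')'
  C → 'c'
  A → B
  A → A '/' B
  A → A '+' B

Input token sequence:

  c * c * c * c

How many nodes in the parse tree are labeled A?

[S [S [S [S [A [B [C c]]]] * [A [B [C c]]]] * [A [B [C c]]]] * [A [B [C c]]]]

4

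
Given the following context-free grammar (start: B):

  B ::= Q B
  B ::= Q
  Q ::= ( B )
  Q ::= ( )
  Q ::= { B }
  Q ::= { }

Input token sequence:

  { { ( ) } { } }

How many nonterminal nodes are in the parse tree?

8

[B [Q { [B [Q { [B [Q ( )]] }] [B [Q { }]]] }]]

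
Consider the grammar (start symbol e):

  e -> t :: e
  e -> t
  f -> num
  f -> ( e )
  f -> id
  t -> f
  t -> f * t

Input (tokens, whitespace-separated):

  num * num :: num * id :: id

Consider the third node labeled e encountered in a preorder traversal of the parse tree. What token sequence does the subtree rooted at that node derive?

id

[e [t [f num] * [t [f num]]] :: [e [t [f num] * [t [f id]]] :: [e [t [f id]]]]]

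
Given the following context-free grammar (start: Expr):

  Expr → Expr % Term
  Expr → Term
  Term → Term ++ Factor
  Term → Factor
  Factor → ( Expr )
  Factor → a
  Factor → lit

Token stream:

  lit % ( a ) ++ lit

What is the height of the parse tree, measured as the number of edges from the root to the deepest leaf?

7

[Expr [Expr [Term [Factor lit]]] % [Term [Term [Factor ( [Expr [Term [Factor a]]] )]] ++ [Factor lit]]]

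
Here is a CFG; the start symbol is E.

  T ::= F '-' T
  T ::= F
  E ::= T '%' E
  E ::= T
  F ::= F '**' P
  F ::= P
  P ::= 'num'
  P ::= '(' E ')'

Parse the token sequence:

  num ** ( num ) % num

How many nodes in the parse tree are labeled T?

3

[E [T [F [F [P num]] ** [P ( [E [T [F [P num]]]] )]]] % [E [T [F [P num]]]]]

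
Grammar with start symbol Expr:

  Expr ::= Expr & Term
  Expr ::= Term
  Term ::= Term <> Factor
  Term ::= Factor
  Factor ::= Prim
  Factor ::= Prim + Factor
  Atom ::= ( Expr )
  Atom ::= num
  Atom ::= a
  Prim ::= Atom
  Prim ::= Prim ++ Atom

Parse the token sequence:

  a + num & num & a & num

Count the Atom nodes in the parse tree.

5

[Expr [Expr [Expr [Expr [Term [Factor [Prim [Atom a]] + [Factor [Prim [Atom num]]]]]] & [Term [Factor [Prim [Atom num]]]]] & [Term [Factor [Prim [Atom a]]]]] & [Term [Factor [Prim [Atom num]]]]]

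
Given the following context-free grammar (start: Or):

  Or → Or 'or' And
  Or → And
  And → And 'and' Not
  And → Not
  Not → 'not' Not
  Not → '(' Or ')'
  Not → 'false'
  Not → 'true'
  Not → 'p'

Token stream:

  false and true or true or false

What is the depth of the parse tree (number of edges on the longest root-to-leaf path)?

6

[Or [Or [Or [And [And [Not false]] and [Not true]]] or [And [Not true]]] or [And [Not false]]]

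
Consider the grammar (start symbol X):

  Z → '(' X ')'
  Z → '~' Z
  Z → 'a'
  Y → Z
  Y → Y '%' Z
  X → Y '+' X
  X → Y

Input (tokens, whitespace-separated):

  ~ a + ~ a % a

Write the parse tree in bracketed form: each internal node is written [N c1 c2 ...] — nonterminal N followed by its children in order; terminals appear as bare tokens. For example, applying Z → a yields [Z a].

[X [Y [Z ~ [Z a]]] + [X [Y [Y [Z ~ [Z a]]] % [Z a]]]]

X
Y + X
Z + X
~ Z + X
~ a + X
~ a + Y
~ a + Y % Z
~ a + Z % Z
~ a + ~ Z % Z
~ a + ~ a % Z
~ a + ~ a % a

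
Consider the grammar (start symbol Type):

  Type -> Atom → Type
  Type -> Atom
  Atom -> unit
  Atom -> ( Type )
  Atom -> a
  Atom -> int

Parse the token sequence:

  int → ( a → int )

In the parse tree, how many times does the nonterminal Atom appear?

4

[Type [Atom int] → [Type [Atom ( [Type [Atom a] → [Type [Atom int]]] )]]]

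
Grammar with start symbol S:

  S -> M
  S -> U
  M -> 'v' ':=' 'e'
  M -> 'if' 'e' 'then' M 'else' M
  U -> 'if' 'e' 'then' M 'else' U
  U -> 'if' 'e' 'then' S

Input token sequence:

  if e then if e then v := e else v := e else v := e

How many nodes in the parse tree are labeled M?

5

[S [M if e then [M if e then [M v := e] else [M v := e]] else [M v := e]]]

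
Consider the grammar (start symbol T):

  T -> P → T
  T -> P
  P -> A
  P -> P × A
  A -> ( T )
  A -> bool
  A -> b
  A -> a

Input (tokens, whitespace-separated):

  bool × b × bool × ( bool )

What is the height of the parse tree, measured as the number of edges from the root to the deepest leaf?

[T [P [P [P [P [A bool]] × [A b]] × [A bool]] × [A ( [T [P [A bool]]] )]]]

6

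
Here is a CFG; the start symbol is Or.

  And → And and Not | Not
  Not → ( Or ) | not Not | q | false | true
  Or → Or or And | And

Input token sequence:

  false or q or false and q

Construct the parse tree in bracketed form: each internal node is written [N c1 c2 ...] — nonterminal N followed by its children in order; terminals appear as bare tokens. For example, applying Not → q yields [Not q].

Or
Or or And
Or or And or And
And or And or And
Not or And or And
false or And or And
false or Not or And
false or q or And
false or q or And and Not
false or q or Not and Not
false or q or false and Not
false or q or false and q

[Or [Or [Or [And [Not false]]] or [And [Not q]]] or [And [And [Not false]] and [Not q]]]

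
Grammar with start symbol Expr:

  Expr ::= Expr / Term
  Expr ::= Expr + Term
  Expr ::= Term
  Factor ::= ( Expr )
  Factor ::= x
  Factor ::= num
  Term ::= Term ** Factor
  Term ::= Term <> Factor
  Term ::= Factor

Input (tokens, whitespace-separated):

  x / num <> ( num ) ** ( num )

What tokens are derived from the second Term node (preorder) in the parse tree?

num <> ( num ) ** ( num )

[Expr [Expr [Term [Factor x]]] / [Term [Term [Term [Factor num]] <> [Factor ( [Expr [Term [Factor num]]] )]] ** [Factor ( [Expr [Term [Factor num]]] )]]]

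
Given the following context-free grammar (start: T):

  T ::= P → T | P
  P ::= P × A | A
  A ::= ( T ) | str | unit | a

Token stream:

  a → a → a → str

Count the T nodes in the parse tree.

[T [P [A a]] → [T [P [A a]] → [T [P [A a]] → [T [P [A str]]]]]]

4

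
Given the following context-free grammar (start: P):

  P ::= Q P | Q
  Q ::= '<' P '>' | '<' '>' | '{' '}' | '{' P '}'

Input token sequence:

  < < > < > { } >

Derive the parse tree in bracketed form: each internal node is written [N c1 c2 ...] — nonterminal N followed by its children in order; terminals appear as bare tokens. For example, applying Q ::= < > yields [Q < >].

[P [Q < [P [Q < >] [P [Q < >] [P [Q { }]]]] >]]

P
Q
< P >
< Q P >
< < > P >
< < > Q P >
< < > < > P >
< < > < > Q >
< < > < > { } >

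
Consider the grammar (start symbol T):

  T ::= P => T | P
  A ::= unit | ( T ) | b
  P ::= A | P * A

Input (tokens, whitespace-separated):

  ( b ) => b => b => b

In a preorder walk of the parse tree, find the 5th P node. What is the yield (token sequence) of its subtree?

b

[T [P [A ( [T [P [A b]]] )]] => [T [P [A b]] => [T [P [A b]] => [T [P [A b]]]]]]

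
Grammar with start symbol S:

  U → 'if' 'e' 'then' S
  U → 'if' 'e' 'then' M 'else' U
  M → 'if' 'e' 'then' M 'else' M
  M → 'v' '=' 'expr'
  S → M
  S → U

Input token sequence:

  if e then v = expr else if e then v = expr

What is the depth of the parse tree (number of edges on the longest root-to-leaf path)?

[S [U if e then [M v = expr] else [U if e then [S [M v = expr]]]]]

5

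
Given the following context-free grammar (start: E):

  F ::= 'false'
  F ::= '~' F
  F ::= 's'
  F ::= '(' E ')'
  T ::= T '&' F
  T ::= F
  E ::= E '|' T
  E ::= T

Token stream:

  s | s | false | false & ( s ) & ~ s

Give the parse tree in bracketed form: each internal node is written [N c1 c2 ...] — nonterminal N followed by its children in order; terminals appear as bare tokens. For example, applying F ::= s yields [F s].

[E [E [E [E [T [F s]]] | [T [F s]]] | [T [F false]]] | [T [T [T [F false]] & [F ( [E [T [F s]]] )]] & [F ~ [F s]]]]

E
E | T
E | T | T
E | T | T | T
T | T | T | T
F | T | T | T
s | T | T | T
s | F | T | T
s | s | T | T
s | s | F | T
s | s | false | T
s | s | false | T & F
s | s | false | T & F & F
s | s | false | F & F & F
s | s | false | false & F & F
s | s | false | false & ( E ) & F
s | s | false | false & ( T ) & F
s | s | false | false & ( F ) & F
s | s | false | false & ( s ) & F
s | s | false | false & ( s ) & ~ F
s | s | false | false & ( s ) & ~ s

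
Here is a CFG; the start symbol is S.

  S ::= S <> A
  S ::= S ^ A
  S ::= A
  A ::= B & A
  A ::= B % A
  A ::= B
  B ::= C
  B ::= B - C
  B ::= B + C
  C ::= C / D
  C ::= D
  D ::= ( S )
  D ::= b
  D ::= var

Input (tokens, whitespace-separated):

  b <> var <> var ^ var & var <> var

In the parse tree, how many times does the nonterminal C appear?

6

[S [S [S [S [S [A [B [C [D b]]]]] <> [A [B [C [D var]]]]] <> [A [B [C [D var]]]]] ^ [A [B [C [D var]]] & [A [B [C [D var]]]]]] <> [A [B [C [D var]]]]]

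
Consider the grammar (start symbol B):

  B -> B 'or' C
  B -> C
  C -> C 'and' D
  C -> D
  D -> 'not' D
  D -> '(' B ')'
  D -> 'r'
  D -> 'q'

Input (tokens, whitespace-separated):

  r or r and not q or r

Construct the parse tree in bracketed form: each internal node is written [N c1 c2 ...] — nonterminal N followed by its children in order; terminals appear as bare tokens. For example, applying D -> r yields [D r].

[B [B [B [C [D r]]] or [C [C [D r]] and [D not [D q]]]] or [C [D r]]]

B
B or C
B or C or C
C or C or C
D or C or C
r or C or C
r or C and D or C
r or D and D or C
r or r and D or C
r or r and not D or C
r or r and not q or C
r or r and not q or D
r or r and not q or r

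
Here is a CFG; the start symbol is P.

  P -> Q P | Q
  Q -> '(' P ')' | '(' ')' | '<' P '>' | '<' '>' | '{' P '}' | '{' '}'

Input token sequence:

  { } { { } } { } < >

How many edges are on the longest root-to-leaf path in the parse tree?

5

[P [Q { }] [P [Q { [P [Q { }]] }] [P [Q { }] [P [Q < >]]]]]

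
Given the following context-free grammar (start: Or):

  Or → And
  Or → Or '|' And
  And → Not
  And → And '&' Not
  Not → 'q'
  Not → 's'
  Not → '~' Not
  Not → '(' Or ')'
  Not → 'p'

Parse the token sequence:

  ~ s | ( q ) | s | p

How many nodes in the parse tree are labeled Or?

5

[Or [Or [Or [Or [And [Not ~ [Not s]]]] | [And [Not ( [Or [And [Not q]]] )]]] | [And [Not s]]] | [And [Not p]]]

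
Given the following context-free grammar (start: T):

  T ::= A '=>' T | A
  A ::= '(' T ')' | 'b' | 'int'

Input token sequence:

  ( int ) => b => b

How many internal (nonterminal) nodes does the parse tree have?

8

[T [A ( [T [A int]] )] => [T [A b] => [T [A b]]]]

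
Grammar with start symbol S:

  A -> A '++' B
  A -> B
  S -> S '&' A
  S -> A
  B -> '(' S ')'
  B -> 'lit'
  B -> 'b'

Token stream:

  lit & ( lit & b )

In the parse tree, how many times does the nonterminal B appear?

[S [S [A [B lit]]] & [A [B ( [S [S [A [B lit]]] & [A [B b]]] )]]]

4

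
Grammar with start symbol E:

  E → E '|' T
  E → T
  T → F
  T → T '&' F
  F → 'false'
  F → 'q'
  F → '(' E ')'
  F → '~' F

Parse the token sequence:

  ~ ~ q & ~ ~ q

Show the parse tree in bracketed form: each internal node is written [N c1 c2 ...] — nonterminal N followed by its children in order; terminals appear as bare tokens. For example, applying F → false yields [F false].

[E [T [T [F ~ [F ~ [F q]]]] & [F ~ [F ~ [F q]]]]]

E
T
T & F
F & F
~ F & F
~ ~ F & F
~ ~ q & F
~ ~ q & ~ F
~ ~ q & ~ ~ F
~ ~ q & ~ ~ q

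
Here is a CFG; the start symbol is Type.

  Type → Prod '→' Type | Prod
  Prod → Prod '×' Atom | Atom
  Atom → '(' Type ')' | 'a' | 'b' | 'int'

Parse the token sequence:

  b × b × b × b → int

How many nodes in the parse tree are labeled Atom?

[Type [Prod [Prod [Prod [Prod [Atom b]] × [Atom b]] × [Atom b]] × [Atom b]] → [Type [Prod [Atom int]]]]

5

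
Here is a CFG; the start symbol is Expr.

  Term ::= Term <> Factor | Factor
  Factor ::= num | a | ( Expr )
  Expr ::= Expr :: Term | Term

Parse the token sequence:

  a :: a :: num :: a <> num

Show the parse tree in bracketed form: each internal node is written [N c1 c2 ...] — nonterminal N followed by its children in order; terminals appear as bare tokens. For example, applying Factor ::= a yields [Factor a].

[Expr [Expr [Expr [Expr [Term [Factor a]]] :: [Term [Factor a]]] :: [Term [Factor num]]] :: [Term [Term [Factor a]] <> [Factor num]]]

Expr
Expr :: Term
Expr :: Term :: Term
Expr :: Term :: Term :: Term
Term :: Term :: Term :: Term
Factor :: Term :: Term :: Term
a :: Term :: Term :: Term
a :: Factor :: Term :: Term
a :: a :: Term :: Term
a :: a :: Factor :: Term
a :: a :: num :: Term
a :: a :: num :: Term <> Factor
a :: a :: num :: Factor <> Factor
a :: a :: num :: a <> Factor
a :: a :: num :: a <> num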